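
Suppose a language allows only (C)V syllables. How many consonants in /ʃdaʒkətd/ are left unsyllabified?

Syllabifying with onset maximization leaves /ʃ/, /ʒ/, /t/, /d/ stranded (no codas are permitted; onsets are limited to one consonant).

4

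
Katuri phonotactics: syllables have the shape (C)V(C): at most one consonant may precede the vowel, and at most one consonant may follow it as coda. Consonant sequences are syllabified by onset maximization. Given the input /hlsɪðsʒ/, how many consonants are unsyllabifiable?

Syllabifying with onset maximization leaves /h/, /l/, /s/, /ʒ/ stranded (at most one coda consonant is licensed; onsets are limited to one consonant).

4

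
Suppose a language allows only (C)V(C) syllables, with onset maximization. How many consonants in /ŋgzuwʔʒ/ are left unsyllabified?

4

Syllabifying with onset maximization leaves /ŋ/, /g/, /ʔ/, /ʒ/ stranded (at most one coda consonant is licensed; onsets are limited to one consonant).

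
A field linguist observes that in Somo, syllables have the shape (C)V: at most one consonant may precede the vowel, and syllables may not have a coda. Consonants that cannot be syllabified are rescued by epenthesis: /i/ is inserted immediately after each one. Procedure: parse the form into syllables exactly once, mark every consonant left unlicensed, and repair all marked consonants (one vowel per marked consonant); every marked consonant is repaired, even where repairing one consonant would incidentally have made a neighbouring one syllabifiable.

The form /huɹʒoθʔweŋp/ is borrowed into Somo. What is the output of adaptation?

huɹiʒoθiʔiweŋipi

The consonants /ɹ/, /θ/, /ʔ/, /ŋ/, /p/ cannot be parsed into a legal (C)V syllable (no codas are permitted; onsets are limited to one consonant).
Each unlicensed consonant becomes the onset of a new syllable: /ɹ/ → /ɹi/, /θ/ → /θi/, /ʔ/ → /ʔi/, /ŋ/ → /ŋi/, /p/ → /pi/.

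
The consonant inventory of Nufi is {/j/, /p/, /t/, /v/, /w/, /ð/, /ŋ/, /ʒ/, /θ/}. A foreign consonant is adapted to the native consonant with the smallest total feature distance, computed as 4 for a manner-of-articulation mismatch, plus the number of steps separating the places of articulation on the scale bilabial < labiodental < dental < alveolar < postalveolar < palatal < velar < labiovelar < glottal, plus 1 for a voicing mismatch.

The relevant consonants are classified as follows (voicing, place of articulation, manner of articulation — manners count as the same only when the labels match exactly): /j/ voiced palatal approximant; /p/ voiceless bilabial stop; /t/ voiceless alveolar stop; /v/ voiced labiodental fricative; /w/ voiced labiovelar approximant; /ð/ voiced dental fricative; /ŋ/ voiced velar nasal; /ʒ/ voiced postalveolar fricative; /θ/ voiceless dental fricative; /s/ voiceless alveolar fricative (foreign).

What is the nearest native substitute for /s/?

θ

/θ/ is closest: same manner (fricative), place distance 1 (alveolar→dental), same voicing; total 1. Next closest is /ð/ at distance 2.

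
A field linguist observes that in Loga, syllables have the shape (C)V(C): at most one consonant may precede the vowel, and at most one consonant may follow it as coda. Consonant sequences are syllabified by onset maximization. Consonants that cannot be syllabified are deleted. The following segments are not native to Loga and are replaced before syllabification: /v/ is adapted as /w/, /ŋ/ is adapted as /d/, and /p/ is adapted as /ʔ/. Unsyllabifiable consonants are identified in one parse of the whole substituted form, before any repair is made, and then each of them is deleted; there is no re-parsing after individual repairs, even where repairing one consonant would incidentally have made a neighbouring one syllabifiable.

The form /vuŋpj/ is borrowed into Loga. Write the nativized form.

wud

Substitution: /v/ → /w/, /ŋ/ → /d/, /p/ → /ʔ/, giving /wudʔj/.
Syllabifying with onset maximization leaves /ʔ/, /j/ stranded (at most one coda consonant is licensed; onsets are limited to one consonant).
Deletion applies to /ʔ/, /j/.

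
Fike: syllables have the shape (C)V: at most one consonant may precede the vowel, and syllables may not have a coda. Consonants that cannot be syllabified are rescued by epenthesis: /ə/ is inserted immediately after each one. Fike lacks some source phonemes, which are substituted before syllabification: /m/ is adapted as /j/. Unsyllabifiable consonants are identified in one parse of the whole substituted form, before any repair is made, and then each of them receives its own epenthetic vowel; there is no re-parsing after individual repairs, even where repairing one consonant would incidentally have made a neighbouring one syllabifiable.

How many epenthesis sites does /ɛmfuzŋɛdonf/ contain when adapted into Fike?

After substitution the input is /ɛjfuzŋɛdonf/.
The unsyllabifiable consonants are /j/, /z/, /n/, /f/; each receives one epenthetic vowel.

4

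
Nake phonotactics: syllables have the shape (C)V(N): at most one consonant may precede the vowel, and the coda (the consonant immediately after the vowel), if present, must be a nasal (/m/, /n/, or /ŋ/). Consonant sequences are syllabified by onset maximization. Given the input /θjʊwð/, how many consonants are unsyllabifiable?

The consonants /θ/, /w/, /ð/ cannot be parsed into a legal (C)V(N) syllable (only a nasal (/m/, /n/, or /ŋ/) is licensed in coda position; onsets are limited to one consonant).

3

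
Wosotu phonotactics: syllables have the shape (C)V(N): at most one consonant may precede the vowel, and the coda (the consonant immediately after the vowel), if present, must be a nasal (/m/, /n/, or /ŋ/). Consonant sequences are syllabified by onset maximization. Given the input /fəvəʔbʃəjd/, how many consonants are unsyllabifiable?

The consonants /ʔ/, /b/, /j/, /d/ cannot be parsed into a legal (C)V(N) syllable (only a nasal (/m/, /n/, or /ŋ/) is licensed in coda position; onsets are limited to one consonant).

4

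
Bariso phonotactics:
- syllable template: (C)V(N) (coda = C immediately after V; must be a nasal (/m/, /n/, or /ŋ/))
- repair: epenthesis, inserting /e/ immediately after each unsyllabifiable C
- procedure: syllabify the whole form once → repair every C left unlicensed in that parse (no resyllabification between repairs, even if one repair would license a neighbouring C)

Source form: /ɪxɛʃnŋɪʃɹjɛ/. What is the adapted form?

ɪxɛʃeneŋɪʃeɹejɛ

The consonants /ʃ/, /n/, /ʃ/, /ɹ/ cannot be parsed into a legal (C)V(N) syllable (only a nasal (/m/, /n/, or /ŋ/) is licensed in coda position; onsets are limited to one consonant).
Each unlicensed consonant becomes the onset of a new syllable: /ʃ/ → /ʃe/, /n/ → /ne/, /ʃ/ → /ʃe/, /ɹ/ → /ɹe/.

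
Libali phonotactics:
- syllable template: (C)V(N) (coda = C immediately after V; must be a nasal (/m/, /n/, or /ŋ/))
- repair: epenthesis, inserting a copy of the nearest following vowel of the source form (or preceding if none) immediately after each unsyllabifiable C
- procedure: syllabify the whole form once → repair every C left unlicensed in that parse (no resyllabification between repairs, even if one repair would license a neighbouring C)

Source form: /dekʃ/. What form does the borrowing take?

dekeʃe

The consonants /k/, /ʃ/ cannot be parsed into a legal (C)V(N) syllable (only a nasal (/m/, /n/, or /ŋ/) is licensed in coda position; onsets are limited to one consonant).
Inserting the epenthetic vowel yields /k/ → /ke/, /ʃ/ → /ʃe/.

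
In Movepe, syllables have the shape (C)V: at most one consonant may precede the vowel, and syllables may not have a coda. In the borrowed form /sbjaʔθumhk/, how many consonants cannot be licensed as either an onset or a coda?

The consonants /s/, /b/, /ʔ/, /m/, /h/, /k/ cannot be parsed into a legal (C)V syllable (no codas are permitted; onsets are limited to one consonant).

6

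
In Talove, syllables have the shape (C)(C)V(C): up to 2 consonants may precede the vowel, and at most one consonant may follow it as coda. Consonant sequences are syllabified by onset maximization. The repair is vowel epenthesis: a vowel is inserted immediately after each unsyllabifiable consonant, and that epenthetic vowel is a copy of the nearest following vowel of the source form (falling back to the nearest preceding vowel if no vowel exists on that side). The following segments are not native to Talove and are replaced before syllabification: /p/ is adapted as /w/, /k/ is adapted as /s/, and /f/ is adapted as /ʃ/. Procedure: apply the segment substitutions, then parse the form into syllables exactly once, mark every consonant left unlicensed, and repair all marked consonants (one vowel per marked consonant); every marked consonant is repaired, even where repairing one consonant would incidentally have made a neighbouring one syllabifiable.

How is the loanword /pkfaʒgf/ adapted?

Substitution: /p/ → /w/, /k/ → /s/, /f/ → /ʃ/, giving /wsʃaʒgʃ/.
Syllabifying with onset maximization leaves /w/, /g/, /ʃ/ stranded (at most one coda consonant is licensed; onsets may contain at most 2 consonants).
Epenthesis after each stranded consonant: /w/ → /wa/, /g/ → /ga/, /ʃ/ → /ʃa/.

wasʃaʒgaʃa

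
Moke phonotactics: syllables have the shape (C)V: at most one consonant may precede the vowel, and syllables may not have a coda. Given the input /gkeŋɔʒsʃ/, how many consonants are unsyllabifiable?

4

Syllabifying with onset maximization leaves /g/, /ʒ/, /s/, /ʃ/ stranded (no codas are permitted; onsets are limited to one consonant).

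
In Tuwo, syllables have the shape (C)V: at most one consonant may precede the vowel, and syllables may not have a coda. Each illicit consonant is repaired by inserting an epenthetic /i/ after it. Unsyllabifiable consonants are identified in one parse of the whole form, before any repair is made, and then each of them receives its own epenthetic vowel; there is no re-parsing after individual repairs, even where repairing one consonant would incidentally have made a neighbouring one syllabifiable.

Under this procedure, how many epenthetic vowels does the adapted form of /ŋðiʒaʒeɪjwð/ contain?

4

The unsyllabifiable consonants are /ŋ/, /j/, /w/, /ð/; each receives one epenthetic vowel.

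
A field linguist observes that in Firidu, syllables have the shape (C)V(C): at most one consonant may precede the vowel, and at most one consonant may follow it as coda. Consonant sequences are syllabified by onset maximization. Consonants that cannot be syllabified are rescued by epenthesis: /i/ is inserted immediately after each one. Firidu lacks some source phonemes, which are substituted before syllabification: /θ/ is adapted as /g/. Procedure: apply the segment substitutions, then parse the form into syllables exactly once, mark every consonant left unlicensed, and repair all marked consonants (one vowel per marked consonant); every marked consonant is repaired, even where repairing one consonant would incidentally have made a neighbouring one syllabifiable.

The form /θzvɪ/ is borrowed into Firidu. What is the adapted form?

gizivɪ

Substitution: /θ/ → /g/, giving /gzvɪ/.
The consonants /g/, /z/ cannot be parsed into a legal (C)V(C) syllable (at most one coda consonant is licensed; onsets are limited to one consonant).
Inserting the epenthetic vowel yields /g/ → /gi/, /z/ → /zi/.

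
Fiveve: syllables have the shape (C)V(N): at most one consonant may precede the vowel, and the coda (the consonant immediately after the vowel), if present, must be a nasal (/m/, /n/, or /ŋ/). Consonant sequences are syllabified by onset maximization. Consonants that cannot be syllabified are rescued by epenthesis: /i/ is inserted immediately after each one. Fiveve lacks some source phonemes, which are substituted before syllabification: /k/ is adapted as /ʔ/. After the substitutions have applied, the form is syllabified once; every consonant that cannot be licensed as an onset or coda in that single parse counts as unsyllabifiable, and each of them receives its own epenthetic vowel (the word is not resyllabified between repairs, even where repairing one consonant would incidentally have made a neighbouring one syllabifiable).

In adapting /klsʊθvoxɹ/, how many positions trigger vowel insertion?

After substitution the input is /ʔlsʊθvoxɹ/.
The unsyllabifiable consonants are /ʔ/, /l/, /θ/, /x/, /ɹ/; each receives one epenthetic vowel.

5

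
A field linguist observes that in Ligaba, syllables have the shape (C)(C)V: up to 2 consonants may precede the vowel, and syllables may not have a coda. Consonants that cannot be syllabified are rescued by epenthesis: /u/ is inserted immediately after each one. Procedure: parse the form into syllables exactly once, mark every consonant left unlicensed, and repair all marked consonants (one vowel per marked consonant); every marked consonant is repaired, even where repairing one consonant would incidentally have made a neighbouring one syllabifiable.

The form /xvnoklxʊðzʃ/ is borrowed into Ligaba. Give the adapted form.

xuvnokulxʊðuzuʃu

Under (C)(C)V, the unsyllabifiable consonants are /x/, /k/, /ð/, /z/, /ʃ/ (no codas are permitted; onsets may contain at most 2 consonants).
Each unlicensed consonant becomes the onset of a new syllable: /x/ → /xu/, /k/ → /ku/, /ð/ → /ðu/, /z/ → /zu/, /ʃ/ → /ʃu/.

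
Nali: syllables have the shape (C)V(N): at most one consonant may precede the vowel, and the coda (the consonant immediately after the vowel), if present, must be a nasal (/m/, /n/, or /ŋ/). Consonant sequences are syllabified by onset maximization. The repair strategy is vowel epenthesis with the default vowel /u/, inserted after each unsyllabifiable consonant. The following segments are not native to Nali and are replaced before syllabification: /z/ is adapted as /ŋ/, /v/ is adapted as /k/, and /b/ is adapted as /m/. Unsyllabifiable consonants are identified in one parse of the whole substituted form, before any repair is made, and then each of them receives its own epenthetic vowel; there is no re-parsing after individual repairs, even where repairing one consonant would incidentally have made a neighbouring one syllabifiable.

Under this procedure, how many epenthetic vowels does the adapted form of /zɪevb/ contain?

2

After substitution the input is /ŋɪekm/.
The unsyllabifiable consonants are /k/, /m/; each receives one epenthetic vowel.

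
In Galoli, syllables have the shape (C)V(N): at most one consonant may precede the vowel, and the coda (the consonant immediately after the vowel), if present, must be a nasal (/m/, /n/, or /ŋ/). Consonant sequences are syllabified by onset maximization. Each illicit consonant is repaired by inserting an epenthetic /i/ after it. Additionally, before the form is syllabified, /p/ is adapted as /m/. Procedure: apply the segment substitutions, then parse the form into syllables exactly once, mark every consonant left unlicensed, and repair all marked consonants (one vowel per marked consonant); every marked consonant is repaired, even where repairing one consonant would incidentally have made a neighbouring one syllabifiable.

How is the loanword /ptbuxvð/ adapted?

Substitution: /p/ → /m/, giving /mtbuxvð/.
The consonants /m/, /t/, /x/, /v/, /ð/ cannot be parsed into a legal (C)V(N) syllable (only a nasal (/m/, /n/, or /ŋ/) is licensed in coda position; onsets are limited to one consonant).
Inserting the epenthetic vowel yields /m/ → /mi/, /t/ → /ti/, /x/ → /xi/, /v/ → /vi/, /ð/ → /ði/.

mitibuxiviði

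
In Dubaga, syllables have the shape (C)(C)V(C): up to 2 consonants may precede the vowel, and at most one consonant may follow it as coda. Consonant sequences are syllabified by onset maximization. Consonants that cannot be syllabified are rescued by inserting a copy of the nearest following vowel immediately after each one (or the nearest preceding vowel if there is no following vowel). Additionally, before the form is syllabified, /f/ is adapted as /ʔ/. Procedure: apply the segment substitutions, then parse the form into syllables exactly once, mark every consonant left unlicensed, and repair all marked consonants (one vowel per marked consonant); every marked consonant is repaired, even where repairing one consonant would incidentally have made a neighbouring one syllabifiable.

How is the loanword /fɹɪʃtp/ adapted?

Substitution: /f/ → /ʔ/, giving /ʔɹɪʃtp/.
The consonants /t/, /p/ cannot be parsed into a legal (C)(C)V(C) syllable (at most one coda consonant is licensed; onsets may contain at most 2 consonants).
Epenthesis after each stranded consonant: /t/ → /tɪ/, /p/ → /pɪ/.

ʔɹɪʃtɪpɪ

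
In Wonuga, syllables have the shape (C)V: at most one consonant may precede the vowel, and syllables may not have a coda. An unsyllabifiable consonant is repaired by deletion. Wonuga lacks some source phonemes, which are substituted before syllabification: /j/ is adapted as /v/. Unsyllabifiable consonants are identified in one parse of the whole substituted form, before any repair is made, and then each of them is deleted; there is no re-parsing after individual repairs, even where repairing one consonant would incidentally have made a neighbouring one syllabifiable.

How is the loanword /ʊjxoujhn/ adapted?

Substitution: /j/ → /v/, giving /ʊvxouvhn/.
The consonants /v/, /v/, /h/, /n/ cannot be parsed into a legal (C)V syllable (no codas are permitted; onsets are limited to one consonant).
Deletion applies to /v/, /v/, /h/, /n/.

ʊxou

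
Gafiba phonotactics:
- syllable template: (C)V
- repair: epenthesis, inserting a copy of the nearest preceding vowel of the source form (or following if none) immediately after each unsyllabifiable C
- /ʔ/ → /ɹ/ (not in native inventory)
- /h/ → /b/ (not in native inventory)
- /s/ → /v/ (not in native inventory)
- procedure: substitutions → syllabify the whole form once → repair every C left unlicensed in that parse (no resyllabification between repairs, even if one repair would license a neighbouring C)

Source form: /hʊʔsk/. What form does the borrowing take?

bʊɹʊvʊkʊ

Substitution: /h/ → /b/, /ʔ/ → /ɹ/, /s/ → /v/, giving /bʊɹvk/.
The consonants /ɹ/, /v/, /k/ cannot be parsed into a legal (C)V syllable (no codas are permitted; onsets are limited to one consonant).
Inserting the epenthetic vowel yields /ɹ/ → /ɹʊ/, /v/ → /vʊ/, /k/ → /kʊ/.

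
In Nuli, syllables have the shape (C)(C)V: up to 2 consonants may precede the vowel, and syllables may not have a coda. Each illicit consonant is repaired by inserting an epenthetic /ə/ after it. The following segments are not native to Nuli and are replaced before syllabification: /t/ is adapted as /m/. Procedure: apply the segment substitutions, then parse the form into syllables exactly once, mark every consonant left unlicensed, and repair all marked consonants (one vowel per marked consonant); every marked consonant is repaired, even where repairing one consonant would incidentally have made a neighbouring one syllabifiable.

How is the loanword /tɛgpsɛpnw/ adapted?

Substitution: /t/ → /m/, giving /mɛgpsɛpnw/.
The consonants /g/, /p/, /n/, /w/ cannot be parsed into a legal (C)(C)V syllable (no codas are permitted; onsets may contain at most 2 consonants).
Inserting the epenthetic vowel yields /g/ → /gə/, /p/ → /pə/, /n/ → /nə/, /w/ → /wə/.

mɛgəpsɛpənəwə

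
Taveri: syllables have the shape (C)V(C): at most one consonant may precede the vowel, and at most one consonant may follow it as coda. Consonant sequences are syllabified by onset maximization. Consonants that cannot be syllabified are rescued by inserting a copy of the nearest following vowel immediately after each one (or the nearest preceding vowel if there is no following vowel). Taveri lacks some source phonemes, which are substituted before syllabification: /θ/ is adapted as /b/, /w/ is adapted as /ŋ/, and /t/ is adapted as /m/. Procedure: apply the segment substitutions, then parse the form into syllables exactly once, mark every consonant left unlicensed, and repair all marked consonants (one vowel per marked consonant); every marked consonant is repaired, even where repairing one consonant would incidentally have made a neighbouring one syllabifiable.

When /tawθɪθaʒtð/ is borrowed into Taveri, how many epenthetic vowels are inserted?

After substitution the input is /maŋbɪbaʒmð/.
The unsyllabifiable consonants are /m/, /ð/; each receives one epenthetic vowel.

2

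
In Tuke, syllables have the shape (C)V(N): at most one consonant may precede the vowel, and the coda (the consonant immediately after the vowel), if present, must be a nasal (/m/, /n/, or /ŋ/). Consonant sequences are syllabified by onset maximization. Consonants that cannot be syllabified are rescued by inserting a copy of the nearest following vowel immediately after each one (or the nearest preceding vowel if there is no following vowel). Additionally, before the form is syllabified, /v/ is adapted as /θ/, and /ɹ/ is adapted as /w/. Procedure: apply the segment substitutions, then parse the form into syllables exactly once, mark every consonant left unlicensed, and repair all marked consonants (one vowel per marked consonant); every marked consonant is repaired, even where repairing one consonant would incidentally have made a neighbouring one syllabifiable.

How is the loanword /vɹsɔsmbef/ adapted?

Substitution: /v/ → /θ/, /ɹ/ → /w/, giving /θwsɔsmbef/.
Under (C)V(N), the unsyllabifiable consonants are /θ/, /w/, /s/, /m/, /f/ (only a nasal (/m/, /n/, or /ŋ/) is licensed in coda position; onsets are limited to one consonant).
Epenthesis after each stranded consonant: /θ/ → /θɔ/, /w/ → /wɔ/, /s/ → /se/, /m/ → /me/, /f/ → /fe/.

θɔwɔsɔsemebefe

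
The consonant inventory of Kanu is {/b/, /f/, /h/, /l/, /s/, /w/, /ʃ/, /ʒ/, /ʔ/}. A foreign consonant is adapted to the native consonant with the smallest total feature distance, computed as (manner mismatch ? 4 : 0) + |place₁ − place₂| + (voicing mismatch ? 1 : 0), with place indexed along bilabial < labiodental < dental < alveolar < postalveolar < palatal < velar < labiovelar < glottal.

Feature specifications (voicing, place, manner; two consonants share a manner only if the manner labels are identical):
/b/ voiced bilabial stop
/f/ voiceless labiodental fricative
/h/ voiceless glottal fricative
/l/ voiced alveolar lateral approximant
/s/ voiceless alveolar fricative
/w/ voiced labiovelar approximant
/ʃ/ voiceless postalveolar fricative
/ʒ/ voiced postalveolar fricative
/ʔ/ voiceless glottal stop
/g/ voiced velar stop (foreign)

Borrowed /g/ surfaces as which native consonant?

ʔ

/ʔ/ is closest: same manner (stop), place distance 2 (velar→glottal), voicing differs (+1); total 3. Next closest is /w/ at distance 5.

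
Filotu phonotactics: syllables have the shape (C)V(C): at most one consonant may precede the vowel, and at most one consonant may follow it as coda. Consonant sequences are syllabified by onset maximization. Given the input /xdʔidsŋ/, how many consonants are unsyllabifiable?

The consonants /x/, /d/, /s/, /ŋ/ cannot be parsed into a legal (C)V(C) syllable (at most one coda consonant is licensed; onsets are limited to one consonant).

4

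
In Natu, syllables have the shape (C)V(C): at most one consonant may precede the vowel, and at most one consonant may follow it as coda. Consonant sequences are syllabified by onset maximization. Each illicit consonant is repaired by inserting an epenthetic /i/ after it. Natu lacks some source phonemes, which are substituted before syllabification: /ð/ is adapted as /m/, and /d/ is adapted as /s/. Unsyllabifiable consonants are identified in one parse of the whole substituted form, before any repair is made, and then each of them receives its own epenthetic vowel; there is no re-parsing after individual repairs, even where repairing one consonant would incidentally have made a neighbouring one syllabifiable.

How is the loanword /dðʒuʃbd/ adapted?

Substitution: /d/ → /s/, /ð/ → /m/, giving /smʒuʃbs/.
Syllabifying with onset maximization leaves /s/, /m/, /b/, /s/ stranded (at most one coda consonant is licensed; onsets are limited to one consonant).
Epenthesis after each stranded consonant: /s/ → /si/, /m/ → /mi/, /b/ → /bi/, /s/ → /si/.

simiʒuʃbisi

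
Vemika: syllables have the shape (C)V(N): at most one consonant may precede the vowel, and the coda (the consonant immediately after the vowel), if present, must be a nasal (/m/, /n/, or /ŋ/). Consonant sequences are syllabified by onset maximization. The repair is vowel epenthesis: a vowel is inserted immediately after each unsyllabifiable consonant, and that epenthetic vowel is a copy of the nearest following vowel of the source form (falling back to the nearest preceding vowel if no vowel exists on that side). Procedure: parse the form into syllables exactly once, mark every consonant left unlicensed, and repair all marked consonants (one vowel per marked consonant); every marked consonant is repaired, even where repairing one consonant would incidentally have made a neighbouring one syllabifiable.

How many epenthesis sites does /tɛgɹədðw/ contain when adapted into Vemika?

4

The unsyllabifiable consonants are /g/, /d/, /ð/, /w/; each receives one epenthetic vowel.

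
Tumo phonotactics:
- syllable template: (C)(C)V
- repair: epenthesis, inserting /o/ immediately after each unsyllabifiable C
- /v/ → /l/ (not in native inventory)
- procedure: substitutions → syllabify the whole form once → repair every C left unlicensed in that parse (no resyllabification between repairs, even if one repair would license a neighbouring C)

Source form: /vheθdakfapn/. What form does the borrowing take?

Substitution: /v/ → /l/, giving /lheθdakfapn/.
Syllabifying with onset maximization leaves /p/, /n/ stranded (no codas are permitted; onsets may contain at most 2 consonants).
Each unlicensed consonant becomes the onset of a new syllable: /p/ → /po/, /n/ → /no/.

lheθdakfapono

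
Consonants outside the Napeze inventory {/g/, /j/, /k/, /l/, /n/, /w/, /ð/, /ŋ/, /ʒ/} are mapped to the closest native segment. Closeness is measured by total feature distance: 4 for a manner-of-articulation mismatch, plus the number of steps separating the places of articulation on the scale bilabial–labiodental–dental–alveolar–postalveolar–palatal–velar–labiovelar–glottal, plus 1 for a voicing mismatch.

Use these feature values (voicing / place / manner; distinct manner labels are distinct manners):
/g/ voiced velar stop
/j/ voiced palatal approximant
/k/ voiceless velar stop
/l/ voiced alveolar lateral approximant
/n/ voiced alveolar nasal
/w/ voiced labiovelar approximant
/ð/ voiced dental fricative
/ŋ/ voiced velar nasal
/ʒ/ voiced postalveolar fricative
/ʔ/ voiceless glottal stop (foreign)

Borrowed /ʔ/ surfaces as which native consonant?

/k/ is closest: same manner (stop), place distance 2 (glottal→velar), same voicing; total 2. Next closest is /g/ at distance 3.

k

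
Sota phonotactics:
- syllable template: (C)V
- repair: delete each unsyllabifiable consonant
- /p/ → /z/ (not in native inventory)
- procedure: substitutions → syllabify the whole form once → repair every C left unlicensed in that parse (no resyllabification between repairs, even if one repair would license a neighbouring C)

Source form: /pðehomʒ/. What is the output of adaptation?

ðeho

Substitution: /p/ → /z/, giving /zðehomʒ/.
Under (C)V, the unsyllabifiable consonants are /z/, /m/, /ʒ/ (no codas are permitted; onsets are limited to one consonant).
Each unlicensed consonant is deleted: /z/, /m/, /ʒ/.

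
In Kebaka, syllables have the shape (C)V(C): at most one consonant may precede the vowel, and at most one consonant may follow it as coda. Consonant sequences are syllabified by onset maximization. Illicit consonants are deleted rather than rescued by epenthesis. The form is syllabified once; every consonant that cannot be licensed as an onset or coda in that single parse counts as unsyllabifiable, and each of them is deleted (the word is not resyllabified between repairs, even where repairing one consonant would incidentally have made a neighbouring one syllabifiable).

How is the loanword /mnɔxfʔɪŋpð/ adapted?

Syllabifying with onset maximization leaves /m/, /f/, /p/, /ð/ stranded (at most one coda consonant is licensed; onsets are limited to one consonant).
Deletion applies to /m/, /f/, /p/, /ð/.

nɔxʔɪŋ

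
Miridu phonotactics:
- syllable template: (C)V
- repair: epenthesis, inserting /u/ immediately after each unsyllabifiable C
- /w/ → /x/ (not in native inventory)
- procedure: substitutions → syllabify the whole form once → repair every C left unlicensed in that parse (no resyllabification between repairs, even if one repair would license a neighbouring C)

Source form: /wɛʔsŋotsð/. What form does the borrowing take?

Substitution: /w/ → /x/, giving /xɛʔsŋotsð/.
Syllabifying with onset maximization leaves /ʔ/, /s/, /t/, /s/, /ð/ stranded (no codas are permitted; onsets are limited to one consonant).
Each unlicensed consonant becomes the onset of a new syllable: /ʔ/ → /ʔu/, /s/ → /su/, /t/ → /tu/, /s/ → /su/, /ð/ → /ðu/.

xɛʔusuŋotusuðu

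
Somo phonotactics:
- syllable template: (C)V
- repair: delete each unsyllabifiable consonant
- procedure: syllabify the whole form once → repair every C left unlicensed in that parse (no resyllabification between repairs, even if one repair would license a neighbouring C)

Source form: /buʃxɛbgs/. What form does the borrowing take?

buxɛ

The consonants /ʃ/, /b/, /g/, /s/ cannot be parsed into a legal (C)V syllable (no codas are permitted; onsets are limited to one consonant).
Deleting the stranded consonants removes /ʃ/, /b/, /g/, /s/.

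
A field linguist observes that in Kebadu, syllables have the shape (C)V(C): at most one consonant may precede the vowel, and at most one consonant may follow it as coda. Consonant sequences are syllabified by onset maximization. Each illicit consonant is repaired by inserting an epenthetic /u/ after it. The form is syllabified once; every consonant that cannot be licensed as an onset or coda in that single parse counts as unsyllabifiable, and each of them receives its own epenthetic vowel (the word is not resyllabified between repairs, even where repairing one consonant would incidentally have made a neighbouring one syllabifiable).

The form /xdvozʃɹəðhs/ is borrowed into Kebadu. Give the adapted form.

xuduvozʃuɹəðhusu

The consonants /x/, /d/, /ʃ/, /h/, /s/ cannot be parsed into a legal (C)V(C) syllable (at most one coda consonant is licensed; onsets are limited to one consonant).
Inserting the epenthetic vowel yields /x/ → /xu/, /d/ → /du/, /ʃ/ → /ʃu/, /h/ → /hu/, /s/ → /su/.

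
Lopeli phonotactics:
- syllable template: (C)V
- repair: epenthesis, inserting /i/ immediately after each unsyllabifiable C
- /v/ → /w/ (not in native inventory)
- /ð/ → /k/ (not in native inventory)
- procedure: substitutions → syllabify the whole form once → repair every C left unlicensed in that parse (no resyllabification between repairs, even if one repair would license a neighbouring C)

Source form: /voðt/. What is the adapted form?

wokiti

Substitution: /v/ → /w/, /ð/ → /k/, giving /wokt/.
Syllabifying with onset maximization leaves /k/, /t/ stranded (no codas are permitted; onsets are limited to one consonant).
Epenthesis after each stranded consonant: /k/ → /ki/, /t/ → /ti/.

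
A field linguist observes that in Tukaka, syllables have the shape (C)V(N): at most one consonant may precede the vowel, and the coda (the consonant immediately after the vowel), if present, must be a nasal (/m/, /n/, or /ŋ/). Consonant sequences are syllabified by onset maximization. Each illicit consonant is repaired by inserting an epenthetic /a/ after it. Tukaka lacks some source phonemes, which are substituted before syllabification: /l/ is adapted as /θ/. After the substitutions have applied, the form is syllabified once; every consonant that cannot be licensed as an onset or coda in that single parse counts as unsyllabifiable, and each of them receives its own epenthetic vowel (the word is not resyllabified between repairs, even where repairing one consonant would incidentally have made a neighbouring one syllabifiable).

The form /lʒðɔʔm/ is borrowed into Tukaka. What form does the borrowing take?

Substitution: /l/ → /θ/, giving /θʒðɔʔm/.
Syllabifying with onset maximization leaves /θ/, /ʒ/, /ʔ/, /m/ stranded (only a nasal (/m/, /n/, or /ŋ/) is licensed in coda position; onsets are limited to one consonant).
Epenthesis after each stranded consonant: /θ/ → /θa/, /ʒ/ → /ʒa/, /ʔ/ → /ʔa/, /m/ → /ma/.

θaʒaðɔʔama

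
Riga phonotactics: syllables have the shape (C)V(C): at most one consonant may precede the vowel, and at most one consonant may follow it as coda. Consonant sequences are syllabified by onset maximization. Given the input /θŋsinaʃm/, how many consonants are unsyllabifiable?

Under (C)V(C), the unsyllabifiable consonants are /θ/, /ŋ/, /m/ (at most one coda consonant is licensed; onsets are limited to one consonant).

3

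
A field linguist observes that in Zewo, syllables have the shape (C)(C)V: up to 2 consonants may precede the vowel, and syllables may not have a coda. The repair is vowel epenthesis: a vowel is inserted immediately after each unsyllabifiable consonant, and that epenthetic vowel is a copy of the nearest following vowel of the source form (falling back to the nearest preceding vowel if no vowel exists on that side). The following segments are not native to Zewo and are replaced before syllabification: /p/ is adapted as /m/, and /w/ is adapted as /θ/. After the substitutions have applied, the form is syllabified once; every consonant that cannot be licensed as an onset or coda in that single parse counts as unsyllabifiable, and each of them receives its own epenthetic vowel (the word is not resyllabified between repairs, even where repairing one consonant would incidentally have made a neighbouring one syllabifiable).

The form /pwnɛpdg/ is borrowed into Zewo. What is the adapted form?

Substitution: /p/ → /m/, /w/ → /θ/, giving /mθnɛmdg/.
The consonants /m/, /m/, /d/, /g/ cannot be parsed into a legal (C)(C)V syllable (no codas are permitted; onsets may contain at most 2 consonants).
Inserting the epenthetic vowel yields /m/ → /mɛ/, /m/ → /mɛ/, /d/ → /dɛ/, /g/ → /gɛ/.

mɛθnɛmɛdɛgɛ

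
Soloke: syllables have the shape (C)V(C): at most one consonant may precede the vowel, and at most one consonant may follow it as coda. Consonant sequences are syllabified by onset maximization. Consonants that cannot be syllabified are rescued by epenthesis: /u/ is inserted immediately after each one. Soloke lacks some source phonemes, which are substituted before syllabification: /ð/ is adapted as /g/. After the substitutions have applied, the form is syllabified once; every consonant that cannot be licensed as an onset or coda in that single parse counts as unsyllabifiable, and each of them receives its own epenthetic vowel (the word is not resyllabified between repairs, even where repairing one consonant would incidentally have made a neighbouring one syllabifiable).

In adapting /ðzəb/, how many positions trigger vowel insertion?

After substitution the input is /gzəb/.
The unsyllabifiable consonants are /g/; each receives one epenthetic vowel.

1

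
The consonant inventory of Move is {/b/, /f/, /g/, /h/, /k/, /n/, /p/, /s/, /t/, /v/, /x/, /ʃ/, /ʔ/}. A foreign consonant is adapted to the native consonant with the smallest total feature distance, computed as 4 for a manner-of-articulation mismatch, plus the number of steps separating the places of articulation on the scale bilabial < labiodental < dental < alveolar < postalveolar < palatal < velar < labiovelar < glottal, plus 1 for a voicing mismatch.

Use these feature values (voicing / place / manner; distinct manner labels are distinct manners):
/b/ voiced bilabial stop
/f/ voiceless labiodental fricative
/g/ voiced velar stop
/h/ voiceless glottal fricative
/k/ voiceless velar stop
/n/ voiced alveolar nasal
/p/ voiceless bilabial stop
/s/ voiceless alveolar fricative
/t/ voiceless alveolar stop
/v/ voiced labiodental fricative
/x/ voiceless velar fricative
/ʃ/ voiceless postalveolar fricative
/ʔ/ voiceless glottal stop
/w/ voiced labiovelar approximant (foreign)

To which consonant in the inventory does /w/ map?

/g/ is closest: manner differs (approximant→stop, +4), place distance 1 (labiovelar→velar), same voicing; total 5. Next closest is /h/ at distance 6.

g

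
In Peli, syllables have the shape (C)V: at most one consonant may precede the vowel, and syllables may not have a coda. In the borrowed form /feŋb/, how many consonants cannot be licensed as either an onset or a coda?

Syllabifying with onset maximization leaves /ŋ/, /b/ stranded (no codas are permitted; onsets are limited to one consonant).

2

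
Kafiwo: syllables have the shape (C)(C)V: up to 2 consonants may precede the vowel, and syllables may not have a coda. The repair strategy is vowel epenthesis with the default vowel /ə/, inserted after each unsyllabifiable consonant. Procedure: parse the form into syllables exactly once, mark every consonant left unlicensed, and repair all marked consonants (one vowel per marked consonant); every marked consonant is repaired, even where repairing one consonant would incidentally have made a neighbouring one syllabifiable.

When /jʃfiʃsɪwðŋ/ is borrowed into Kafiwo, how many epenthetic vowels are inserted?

4

The unsyllabifiable consonants are /j/, /w/, /ð/, /ŋ/; each receives one epenthetic vowel.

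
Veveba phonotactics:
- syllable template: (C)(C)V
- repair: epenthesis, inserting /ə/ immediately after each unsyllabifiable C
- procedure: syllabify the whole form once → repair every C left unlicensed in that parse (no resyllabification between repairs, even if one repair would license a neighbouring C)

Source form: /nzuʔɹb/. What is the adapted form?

Under (C)(C)V, the unsyllabifiable consonants are /ʔ/, /ɹ/, /b/ (no codas are permitted; onsets may contain at most 2 consonants).
Inserting the epenthetic vowel yields /ʔ/ → /ʔə/, /ɹ/ → /ɹə/, /b/ → /bə/.

nzuʔəɹəbə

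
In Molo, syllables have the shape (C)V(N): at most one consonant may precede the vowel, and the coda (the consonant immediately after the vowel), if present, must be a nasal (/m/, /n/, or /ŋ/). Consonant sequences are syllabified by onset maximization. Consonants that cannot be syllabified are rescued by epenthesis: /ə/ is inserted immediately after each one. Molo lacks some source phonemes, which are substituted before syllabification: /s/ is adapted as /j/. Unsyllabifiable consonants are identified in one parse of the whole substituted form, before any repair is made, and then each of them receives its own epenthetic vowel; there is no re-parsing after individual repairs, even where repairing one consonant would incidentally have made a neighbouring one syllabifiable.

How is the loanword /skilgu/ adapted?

jəkiləgu

Substitution: /s/ → /j/, giving /jkilgu/.
Syllabifying with onset maximization leaves /j/, /l/ stranded (only a nasal (/m/, /n/, or /ŋ/) is licensed in coda position; onsets are limited to one consonant).
Epenthesis after each stranded consonant: /j/ → /jə/, /l/ → /lə/.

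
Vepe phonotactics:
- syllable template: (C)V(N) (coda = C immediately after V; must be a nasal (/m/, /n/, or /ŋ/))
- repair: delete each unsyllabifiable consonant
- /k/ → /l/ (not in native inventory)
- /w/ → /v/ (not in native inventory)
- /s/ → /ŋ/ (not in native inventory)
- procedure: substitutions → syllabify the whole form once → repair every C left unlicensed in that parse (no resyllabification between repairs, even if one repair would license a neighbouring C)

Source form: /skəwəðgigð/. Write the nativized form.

ləvəgi

Substitution: /s/ → /ŋ/, /k/ → /l/, /w/ → /v/, giving /ŋləvəðgigð/.
Syllabifying with onset maximization leaves /ŋ/, /ð/, /g/, /ð/ stranded (only a nasal (/m/, /n/, or /ŋ/) is licensed in coda position; onsets are limited to one consonant).
Deleting the stranded consonants removes /ŋ/, /ð/, /g/, /ð/.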